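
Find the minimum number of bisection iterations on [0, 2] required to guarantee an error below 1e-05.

We need (b-a)/2^n ≤ 1e-05
(2 - 0)/2^n ≤ 1e-05
2/2^n ≤ 1e-05
2^n ≥ 200000
n ≥ log₂(200000) = 17.61
n ≥ 18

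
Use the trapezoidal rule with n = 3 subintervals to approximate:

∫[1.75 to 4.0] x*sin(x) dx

f(x) = x*sin(x)
a = 1.75, b = 4.0, n = 3
h = (b - a)/n = 0.750000

Trapezoidal rule: (h/2)[f(x₀) + 2f(x₁) + 2f(x₂) + ... + f(xₙ)]

x_0 = 1.7500, f(x_0) = 1.721975, coefficient = 1
x_1 = 2.5000, f(x_1) = 1.496180, coefficient = 2
x_2 = 3.2500, f(x_2) = -0.351634, coefficient = 2
x_3 = 4.0000, f(x_3) = -3.027210, coefficient = 1

I ≈ (0.750000/2) × 0.983858 = 0.368947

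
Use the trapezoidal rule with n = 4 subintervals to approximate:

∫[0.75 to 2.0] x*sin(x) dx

f(x) = x*sin(x)
a = 0.75, b = 2.0, n = 4
h = (b - a)/n = 0.312500

Trapezoidal rule: (h/2)[f(x₀) + 2f(x₁) + 2f(x₂) + ... + f(xₙ)]

x_0 = 0.7500, f(x_0) = 0.511229, coefficient = 1
x_1 = 1.0625, f(x_1) = 0.928173, coefficient = 2
x_2 = 1.3750, f(x_2) = 1.348728, coefficient = 2
x_3 = 1.6875, f(x_3) = 1.676021, coefficient = 2
x_4 = 2.0000, f(x_4) = 1.818595, coefficient = 1

I ≈ (0.312500/2) × 10.235669 = 1.599323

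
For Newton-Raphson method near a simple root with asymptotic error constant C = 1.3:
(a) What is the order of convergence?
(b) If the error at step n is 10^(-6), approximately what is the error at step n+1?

(a) Newton-Raphson has quadratic (order 2) convergence near simple roots.
    This means |e_{n+1}| ≈ C|e_n|².

(b) With |e_n| = 10^(-6) and C = 1.3:
    |e_{n+1}| ≈ 1.3 × (10^(-6))² = 1.3 × 10^(-12)

(a) 2 (quadratic); (b) |e_{n+1}| ≈ 1.300e-12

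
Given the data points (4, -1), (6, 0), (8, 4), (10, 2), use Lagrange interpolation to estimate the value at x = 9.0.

Lagrange interpolation formula:
P(x) = Σ yᵢ × Lᵢ(x)
where Lᵢ(x) = Π_{j≠i} (x - xⱼ)/(xᵢ - xⱼ)

L_0(9.0) = (9.0 - 6)/(4 - 6) × (9.0 - 8)/(4 - 8) × (9.0 - 10)/(4 - 10) = 0.062500
L_1(9.0) = (9.0 - 4)/(6 - 4) × (9.0 - 8)/(6 - 8) × (9.0 - 10)/(6 - 10) = -0.312500
L_2(9.0) = (9.0 - 4)/(8 - 4) × (9.0 - 6)/(8 - 6) × (9.0 - 10)/(8 - 10) = 0.937500
L_3(9.0) = (9.0 - 4)/(10 - 4) × (9.0 - 6)/(10 - 6) × (9.0 - 8)/(10 - 8) = 0.312500

P(9.0) = (-1)×L_0(9.0) + 0×L_1(9.0) + 4×L_2(9.0) + 2×L_3(9.0)
P(9.0) = 4.312500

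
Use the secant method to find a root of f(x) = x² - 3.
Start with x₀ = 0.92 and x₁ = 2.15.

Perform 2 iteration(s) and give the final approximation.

f(x) = x² - 3
x₀ = 0.92, x₁ = 2.15

Secant formula: x_{n+1} = x_n - f(x_n)(x_n - x_{n-1})/(f(x_n) - f(x_{n-1}))

Iteration 1:
  f(0.920000) = -2.153600
  f(2.150000) = 1.622500
  x_2 = 2.150000 - 1.622500×(2.150000 - 0.920000)/(1.622500 - (-2.153600))
       = 1.621498
Iteration 2:
  f(2.150000) = 1.622500
  f(1.621498) = -0.370743
  x_3 = 1.621498 - (-0.370743)×(1.621498 - 2.150000)/(-0.370743 - 1.622500)
       = 1.719800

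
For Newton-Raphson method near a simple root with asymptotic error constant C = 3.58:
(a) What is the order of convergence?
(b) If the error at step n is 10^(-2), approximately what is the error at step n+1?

(a) Newton-Raphson has quadratic (order 2) convergence near simple roots.
    This means |e_{n+1}| ≈ C|e_n|².

(b) With |e_n| = 10^(-2) and C = 3.58:
    |e_{n+1}| ≈ 3.58 × (10^(-2))² = 3.58 × 10^(-4)

(a) 2 (quadratic); (b) |e_{n+1}| ≈ 3.580e-04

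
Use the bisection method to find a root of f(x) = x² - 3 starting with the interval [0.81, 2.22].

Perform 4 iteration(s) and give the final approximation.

f(x) = x² - 3
Initial interval: [0.81, 2.22]

Iteration 1:
  c_1 = (0.810000 + 2.220000)/2 = 1.515000
  f(c_1) = f(1.515000) = -0.704775
  f(a) × f(c) ≥ 0, new interval: [1.515000, 2.220000]
Iteration 2:
  c_2 = (1.515000 + 2.220000)/2 = 1.867500
  f(c_2) = f(1.867500) = 0.487556
  f(a) × f(c) < 0, new interval: [1.515000, 1.867500]
Iteration 3:
  c_3 = (1.515000 + 1.867500)/2 = 1.691250
  f(c_3) = f(1.691250) = -0.139673
  f(a) × f(c) ≥ 0, new interval: [1.691250, 1.867500]
Iteration 4:
  c_4 = (1.691250 + 1.867500)/2 = 1.779375
  f(c_4) = f(1.779375) = 0.166175
  f(a) × f(c) < 0, new interval: [1.691250, 1.779375]

After 4 iteration(s), the approximation is c_4 = 1.779375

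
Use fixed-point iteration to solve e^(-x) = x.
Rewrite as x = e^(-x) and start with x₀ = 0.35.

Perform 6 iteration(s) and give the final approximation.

Equation: e^(-x) = x
Fixed-point form: x = e^(-x)
x₀ = 0.35

x_1 = g(0.350000) = 0.704688
x_2 = g(0.704688) = 0.494263
x_3 = g(0.494263) = 0.610020
x_4 = g(0.610020) = 0.543340
x_5 = g(0.543340) = 0.580805
x_6 = g(0.580805) = 0.559448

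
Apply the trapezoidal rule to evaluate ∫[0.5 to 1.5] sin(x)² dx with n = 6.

f(x) = sin(x)²
a = 0.5, b = 1.5, n = 6
h = (b - a)/n = 0.166667

Trapezoidal rule: (h/2)[f(x₀) + 2f(x₁) + 2f(x₂) + ... + f(xₙ)]

x_0 = 0.5000, f(x_0) = 0.229849, coefficient = 1
x_1 = 0.6667, f(x_1) = 0.382381, coefficient = 2
x_2 = 0.8333, f(x_2) = 0.547862, coefficient = 2
x_3 = 1.0000, f(x_3) = 0.708073, coefficient = 2
x_4 = 1.1667, f(x_4) = 0.845379, coefficient = 2
x_5 = 1.3333, f(x_5) = 0.944663, coefficient = 2
x_6 = 1.5000, f(x_6) = 0.994996, coefficient = 1

I ≈ (0.166667/2) × 8.081563 = 0.673464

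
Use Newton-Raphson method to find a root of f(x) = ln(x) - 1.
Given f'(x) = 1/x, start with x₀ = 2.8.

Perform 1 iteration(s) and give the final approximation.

f(x) = ln(x) - 1
f'(x) = 1/x
x₀ = 2.8

Newton-Raphson formula: x_{n+1} = x_n - f(x_n)/f'(x_n)

Iteration 1:
  f(2.800000) = 0.029619
  f'(2.800000) = 0.357143
  x_1 = 2.800000 - 0.029619/0.357143 = 2.717066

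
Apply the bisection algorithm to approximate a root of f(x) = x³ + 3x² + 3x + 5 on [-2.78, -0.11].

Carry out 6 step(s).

f(x) = x³ + 3x² + 3x + 5
Initial interval: [-2.78, -0.11]

Iteration 1:
  c_1 = (-2.780000 + (-0.110000))/2 = -1.445000
  f(c_1) = f(-1.445000) = 3.911879
  f(a) × f(c) < 0, new interval: [-2.780000, -1.445000]
Iteration 2:
  c_2 = (-2.780000 + (-1.445000))/2 = -2.112500
  f(c_2) = f(-2.112500) = 2.623107
  f(a) × f(c) < 0, new interval: [-2.780000, -2.112500]
Iteration 3:
  c_3 = (-2.780000 + (-2.112500))/2 = -2.446250
  f(c_3) = f(-2.446250) = 0.974967
  f(a) × f(c) < 0, new interval: [-2.780000, -2.446250]
Iteration 4:
  c_4 = (-2.780000 + (-2.446250))/2 = -2.613125
  f(c_4) = f(-2.613125) = -0.197629
  f(a) × f(c) ≥ 0, new interval: [-2.613125, -2.446250]
Iteration 5:
  c_5 = (-2.613125 + (-2.446250))/2 = -2.529688
  f(c_5) = f(-2.529688) = 0.420617
  f(a) × f(c) < 0, new interval: [-2.613125, -2.529688]
Iteration 6:
  c_6 = (-2.613125 + (-2.529688))/2 = -2.571406
  f(c_6) = f(-2.571406) = 0.119699
  f(a) × f(c) < 0, new interval: [-2.613125, -2.571406]

After 6 iteration(s), the approximation is c_6 = -2.571406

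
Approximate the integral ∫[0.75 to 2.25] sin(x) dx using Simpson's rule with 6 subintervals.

f(x) = sin(x)
a = 0.75, b = 2.25, n = 6
h = (b - a)/n = 0.250000

Simpson's rule: (h/3)[f(x₀) + 4f(x₁) + 2f(x₂) + ... + f(xₙ)]

x_0 = 0.7500, f(x_0) = 0.681639, coefficient = 1
x_1 = 1.0000, f(x_1) = 0.841471, coefficient = 4
x_2 = 1.2500, f(x_2) = 0.948985, coefficient = 2
x_3 = 1.5000, f(x_3) = 0.997495, coefficient = 4
x_4 = 1.7500, f(x_4) = 0.983986, coefficient = 2
x_5 = 2.0000, f(x_5) = 0.909297, coefficient = 4
x_6 = 2.2500, f(x_6) = 0.778073, coefficient = 1

I ≈ (0.250000/3) × 16.318707 = 1.359892
Exact value: 1.359862
Error: 0.000030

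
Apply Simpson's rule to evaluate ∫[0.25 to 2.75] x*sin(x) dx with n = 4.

f(x) = x*sin(x)
a = 0.25, b = 2.75, n = 4
h = (b - a)/n = 0.625000

Simpson's rule: (h/3)[f(x₀) + 4f(x₁) + 2f(x₂) + ... + f(xₙ)]

x_0 = 0.2500, f(x_0) = 0.061851, coefficient = 1
x_1 = 0.8750, f(x_1) = 0.671601, coefficient = 4
x_2 = 1.5000, f(x_2) = 1.496242, coefficient = 2
x_3 = 2.1250, f(x_3) = 1.806930, coefficient = 4
x_4 = 2.7500, f(x_4) = 1.049568, coefficient = 1

I ≈ (0.625000/3) × 14.018024 = 2.920422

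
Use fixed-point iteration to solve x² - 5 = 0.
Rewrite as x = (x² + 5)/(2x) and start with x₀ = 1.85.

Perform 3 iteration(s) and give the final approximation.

Equation: x² - 5 = 0
Fixed-point form: x = (x² + 5)/(2x)
x₀ = 1.85

x_1 = g(1.850000) = 2.276351
x_2 = g(2.276351) = 2.236424
x_3 = g(2.236424) = 2.236068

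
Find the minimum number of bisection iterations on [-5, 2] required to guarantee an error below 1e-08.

We need (b-a)/2^n ≤ 1e-08
(2 - (-5))/2^n ≤ 1e-08
7/2^n ≤ 1e-08
2^n ≥ 700000000
n ≥ log₂(700000000) = 29.38
n ≥ 30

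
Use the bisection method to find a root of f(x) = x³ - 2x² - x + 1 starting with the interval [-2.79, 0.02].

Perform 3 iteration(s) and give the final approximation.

f(x) = x³ - 2x² - x + 1
Initial interval: [-2.79, 0.02]

Iteration 1:
  c_1 = (-2.790000 + 0.020000)/2 = -1.385000
  f(c_1) = f(-1.385000) = -4.108192
  f(a) × f(c) ≥ 0, new interval: [-1.385000, 0.020000]
Iteration 2:
  c_2 = (-1.385000 + 0.020000)/2 = -0.682500
  f(c_2) = f(-0.682500) = 0.432975
  f(a) × f(c) < 0, new interval: [-1.385000, -0.682500]
Iteration 3:
  c_3 = (-1.385000 + (-0.682500))/2 = -1.033750
  f(c_3) = f(-1.033750) = -1.208234
  f(a) × f(c) ≥ 0, new interval: [-1.033750, -0.682500]

After 3 iteration(s), the approximation is c_3 = -1.033750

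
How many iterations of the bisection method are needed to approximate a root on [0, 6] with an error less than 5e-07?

We need (b-a)/2^n ≤ 5e-07
(6 - 0)/2^n ≤ 5e-07
6/2^n ≤ 5e-07
2^n ≥ 12000000
n ≥ log₂(12000000) = 23.52
n ≥ 24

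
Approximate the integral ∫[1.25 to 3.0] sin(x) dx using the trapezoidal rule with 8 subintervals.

f(x) = sin(x)
a = 1.25, b = 3.0, n = 8
h = (b - a)/n = 0.218750

Trapezoidal rule: (h/2)[f(x₀) + 2f(x₁) + 2f(x₂) + ... + f(xₙ)]

x_0 = 1.2500, f(x_0) = 0.948985, coefficient = 1
x_1 = 1.4688, f(x_1) = 0.994798, coefficient = 2
x_2 = 1.6875, f(x_2) = 0.993198, coefficient = 2
x_3 = 1.9062, f(x_3) = 0.944261, coefficient = 2
x_4 = 2.1250, f(x_4) = 0.850320, coefficient = 2
x_5 = 2.3438, f(x_5) = 0.715851, coefficient = 2
x_6 = 2.5625, f(x_6) = 0.547265, coefficient = 2
x_7 = 2.7812, f(x_7) = 0.352595, coefficient = 2
x_8 = 3.0000, f(x_8) = 0.141120, coefficient = 1

I ≈ (0.218750/2) × 11.886680 = 1.300106
Exact value: 1.305315
Error: 0.005209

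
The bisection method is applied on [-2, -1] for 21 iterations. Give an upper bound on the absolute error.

Bisection error bound: |error| ≤ (b-a)/2^n
|error| ≤ (-1 - (-2))/2^21 = 1/2^21
|error| ≤ 0.0000004768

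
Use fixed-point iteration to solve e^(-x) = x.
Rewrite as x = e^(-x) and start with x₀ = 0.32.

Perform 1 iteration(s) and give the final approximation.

Equation: e^(-x) = x
Fixed-point form: x = e^(-x)
x₀ = 0.32

x_1 = g(0.320000) = 0.726149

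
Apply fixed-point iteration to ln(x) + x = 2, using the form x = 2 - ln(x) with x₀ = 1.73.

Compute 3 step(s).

Equation: ln(x) + x = 2
Fixed-point form: x = 2 - ln(x)
x₀ = 1.73

x_1 = g(1.730000) = 1.451879
x_2 = g(1.451879) = 1.627142
x_3 = g(1.627142) = 1.513175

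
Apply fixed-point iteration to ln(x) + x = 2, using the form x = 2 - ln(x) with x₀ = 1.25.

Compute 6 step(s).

Equation: ln(x) + x = 2
Fixed-point form: x = 2 - ln(x)
x₀ = 1.25

x_1 = g(1.250000) = 1.776856
x_2 = g(1.776856) = 1.425154
x_3 = g(1.425154) = 1.645720
x_4 = g(1.645720) = 1.501822
x_5 = g(1.501822) = 1.593321
x_6 = g(1.593321) = 1.534180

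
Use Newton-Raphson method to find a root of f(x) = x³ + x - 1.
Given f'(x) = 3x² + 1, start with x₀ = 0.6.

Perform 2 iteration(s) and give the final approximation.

f(x) = x³ + x - 1
f'(x) = 3x² + 1
x₀ = 0.6

Newton-Raphson formula: x_{n+1} = x_n - f(x_n)/f'(x_n)

Iteration 1:
  f(0.600000) = -0.184000
  f'(0.600000) = 2.080000
  x_1 = 0.600000 - (-0.184000)/2.080000 = 0.688462
Iteration 2:
  f(0.688462) = 0.014778
  f'(0.688462) = 2.421938
  x_2 = 0.688462 - 0.014778/2.421938 = 0.682360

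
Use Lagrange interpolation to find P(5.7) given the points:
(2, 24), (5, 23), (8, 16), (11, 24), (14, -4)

Lagrange interpolation formula:
P(x) = Σ yᵢ × Lᵢ(x)
where Lᵢ(x) = Π_{j≠i} (x - xⱼ)/(xᵢ - xⱼ)

L_0(5.7) = (5.7 - 5)/(2 - 5) × (5.7 - 8)/(2 - 8) × (5.7 - 11)/(2 - 11) × (5.7 - 14)/(2 - 14) = -0.036432
L_1(5.7) = (5.7 - 2)/(5 - 2) × (5.7 - 8)/(5 - 8) × (5.7 - 11)/(5 - 11) × (5.7 - 14)/(5 - 14) = 0.770278
L_2(5.7) = (5.7 - 2)/(8 - 2) × (5.7 - 5)/(8 - 5) × (5.7 - 11)/(8 - 11) × (5.7 - 14)/(8 - 14) = 0.351648
L_3(5.7) = (5.7 - 2)/(11 - 2) × (5.7 - 5)/(11 - 5) × (5.7 - 8)/(11 - 8) × (5.7 - 14)/(11 - 14) = -0.101735
L_4(5.7) = (5.7 - 2)/(14 - 2) × (5.7 - 5)/(14 - 5) × (5.7 - 8)/(14 - 8) × (5.7 - 11)/(14 - 11) = 0.016241

P(5.7) = 24×L_0(5.7) + 23×L_1(5.7) + 16×L_2(5.7) + 24×L_3(5.7) + (-4)×L_4(5.7)
P(5.7) = 19.961793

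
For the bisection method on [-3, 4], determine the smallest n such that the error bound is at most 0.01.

We need (b-a)/2^n ≤ 0.01
(4 - (-3))/2^n ≤ 0.01
7/2^n ≤ 0.01
2^n ≥ 700
n ≥ log₂(700) = 9.45
n ≥ 10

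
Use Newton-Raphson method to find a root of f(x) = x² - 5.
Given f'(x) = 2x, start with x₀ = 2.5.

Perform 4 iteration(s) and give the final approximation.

f(x) = x² - 5
f'(x) = 2x
x₀ = 2.5

Newton-Raphson formula: x_{n+1} = x_n - f(x_n)/f'(x_n)

Iteration 1:
  f(2.500000) = 1.250000
  f'(2.500000) = 5.000000
  x_1 = 2.500000 - 1.250000/5.000000 = 2.250000
Iteration 2:
  f(2.250000) = 0.062500
  f'(2.250000) = 4.500000
  x_2 = 2.250000 - 0.062500/4.500000 = 2.236111
Iteration 3:
  f(2.236111) = 0.000193
  f'(2.236111) = 4.472222
  x_3 = 2.236111 - 0.000193/4.472222 = 2.236068
Iteration 4:
  f(2.236068) = 0.000000
  f'(2.236068) = 4.472136
  x_4 = 2.236068 - 0.000000/4.472136 = 2.236068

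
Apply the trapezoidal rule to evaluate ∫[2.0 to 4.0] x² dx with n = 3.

f(x) = x²
a = 2.0, b = 4.0, n = 3
h = (b - a)/n = 0.666667

Trapezoidal rule: (h/2)[f(x₀) + 2f(x₁) + 2f(x₂) + ... + f(xₙ)]

x_0 = 2.0000, f(x_0) = 4.000000, coefficient = 1
x_1 = 2.6667, f(x_1) = 7.111111, coefficient = 2
x_2 = 3.3333, f(x_2) = 11.111111, coefficient = 2
x_3 = 4.0000, f(x_3) = 16.000000, coefficient = 1

I ≈ (0.666667/2) × 56.444444 = 18.814815
Exact value: 18.666667
Error: 0.148148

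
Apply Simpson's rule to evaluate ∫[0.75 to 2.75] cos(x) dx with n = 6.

f(x) = cos(x)
a = 0.75, b = 2.75, n = 6
h = (b - a)/n = 0.333333

Simpson's rule: (h/3)[f(x₀) + 4f(x₁) + 2f(x₂) + ... + f(xₙ)]

x_0 = 0.7500, f(x_0) = 0.731689, coefficient = 1
x_1 = 1.0833, f(x_1) = 0.468386, coefficient = 4
x_2 = 1.4167, f(x_2) = 0.153520, coefficient = 2
x_3 = 1.7500, f(x_3) = -0.178246, coefficient = 4
x_4 = 2.0833, f(x_4) = -0.490390, coefficient = 2
x_5 = 2.4167, f(x_5) = -0.748549, coefficient = 4
x_6 = 2.7500, f(x_6) = -0.924302, coefficient = 1

I ≈ (0.333333/3) × -2.699988 = -0.299999
Exact value: -0.299978
Error: 0.000021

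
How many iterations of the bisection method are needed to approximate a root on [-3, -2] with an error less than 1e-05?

We need (b-a)/2^n ≤ 1e-05
(-2 - (-3))/2^n ≤ 1e-05
1/2^n ≤ 1e-05
2^n ≥ 100000
n ≥ log₂(100000) = 16.61
n ≥ 17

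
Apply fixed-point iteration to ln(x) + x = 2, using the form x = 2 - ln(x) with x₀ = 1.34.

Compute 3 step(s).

Equation: ln(x) + x = 2
Fixed-point form: x = 2 - ln(x)
x₀ = 1.34

x_1 = g(1.340000) = 1.707330
x_2 = g(1.707330) = 1.465069
x_3 = g(1.465069) = 1.618098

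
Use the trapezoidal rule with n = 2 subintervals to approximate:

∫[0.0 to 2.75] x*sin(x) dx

f(x) = x*sin(x)
a = 0.0, b = 2.75, n = 2
h = (b - a)/n = 1.375000

Trapezoidal rule: (h/2)[f(x₀) + 2f(x₁) + 2f(x₂) + ... + f(xₙ)]

x_0 = 0.0000, f(x_0) = 0.000000, coefficient = 1
x_1 = 1.3750, f(x_1) = 1.348728, coefficient = 2
x_2 = 2.7500, f(x_2) = 1.049568, coefficient = 1

I ≈ (1.375000/2) × 3.747024 = 2.576079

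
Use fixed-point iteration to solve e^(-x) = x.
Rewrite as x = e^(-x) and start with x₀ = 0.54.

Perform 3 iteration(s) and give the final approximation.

Equation: e^(-x) = x
Fixed-point form: x = e^(-x)
x₀ = 0.54

x_1 = g(0.540000) = 0.582748
x_2 = g(0.582748) = 0.558362
x_3 = g(0.558362) = 0.572146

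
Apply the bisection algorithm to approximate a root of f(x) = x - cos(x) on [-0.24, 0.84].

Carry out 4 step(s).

f(x) = x - cos(x)
Initial interval: [-0.24, 0.84]

Iteration 1:
  c_1 = (-0.240000 + 0.840000)/2 = 0.300000
  f(c_1) = f(0.300000) = -0.655336
  f(a) × f(c) ≥ 0, new interval: [0.300000, 0.840000]
Iteration 2:
  c_2 = (0.300000 + 0.840000)/2 = 0.570000
  f(c_2) = f(0.570000) = -0.271901
  f(a) × f(c) ≥ 0, new interval: [0.570000, 0.840000]
Iteration 3:
  c_3 = (0.570000 + 0.840000)/2 = 0.705000
  f(c_3) = f(0.705000) = -0.056612
  f(a) × f(c) ≥ 0, new interval: [0.705000, 0.840000]
Iteration 4:
  c_4 = (0.705000 + 0.840000)/2 = 0.772500
  f(c_4) = f(0.772500) = 0.056332
  f(a) × f(c) < 0, new interval: [0.705000, 0.772500]

After 4 iteration(s), the approximation is c_4 = 0.772500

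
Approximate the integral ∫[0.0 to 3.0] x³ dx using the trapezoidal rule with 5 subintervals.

f(x) = x³
a = 0.0, b = 3.0, n = 5
h = (b - a)/n = 0.600000

Trapezoidal rule: (h/2)[f(x₀) + 2f(x₁) + 2f(x₂) + ... + f(xₙ)]

x_0 = 0.0000, f(x_0) = 0.000000, coefficient = 1
x_1 = 0.6000, f(x_1) = 0.216000, coefficient = 2
x_2 = 1.2000, f(x_2) = 1.728000, coefficient = 2
x_3 = 1.8000, f(x_3) = 5.832000, coefficient = 2
x_4 = 2.4000, f(x_4) = 13.824000, coefficient = 2
x_5 = 3.0000, f(x_5) = 27.000000, coefficient = 1

I ≈ (0.600000/2) × 70.200000 = 21.060000
Exact value: 20.250000
Error: 0.810000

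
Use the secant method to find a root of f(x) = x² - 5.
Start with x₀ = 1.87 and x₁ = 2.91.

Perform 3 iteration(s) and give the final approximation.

f(x) = x² - 5
x₀ = 1.87, x₁ = 2.91

Secant formula: x_{n+1} = x_n - f(x_n)(x_n - x_{n-1})/(f(x_n) - f(x_{n-1}))

Iteration 1:
  f(1.870000) = -1.503100
  f(2.910000) = 3.468100
  x_2 = 2.910000 - 3.468100×(2.910000 - 1.870000)/(3.468100 - (-1.503100))
       = 2.184456
Iteration 2:
  f(2.910000) = 3.468100
  f(2.184456) = -0.228152
  x_3 = 2.184456 - (-0.228152)×(2.184456 - 2.910000)/(-0.228152 - 3.468100)
       = 2.229240
Iteration 3:
  f(2.184456) = -0.228152
  f(2.229240) = -0.030487
  x_4 = 2.229240 - (-0.030487)×(2.229240 - 2.184456)/(-0.030487 - (-0.228152))
       = 2.236148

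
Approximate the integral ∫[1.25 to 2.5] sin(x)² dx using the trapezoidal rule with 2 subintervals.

f(x) = sin(x)²
a = 1.25, b = 2.5, n = 2
h = (b - a)/n = 0.625000

Trapezoidal rule: (h/2)[f(x₀) + 2f(x₁) + 2f(x₂) + ... + f(xₙ)]

x_0 = 1.2500, f(x_0) = 0.900572, coefficient = 1
x_1 = 1.8750, f(x_1) = 0.910280, coefficient = 2
x_2 = 2.5000, f(x_2) = 0.358169, coefficient = 1

I ≈ (0.625000/2) × 3.079300 = 0.962281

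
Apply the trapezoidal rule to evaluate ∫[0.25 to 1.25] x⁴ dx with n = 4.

f(x) = x⁴
a = 0.25, b = 1.25, n = 4
h = (b - a)/n = 0.250000

Trapezoidal rule: (h/2)[f(x₀) + 2f(x₁) + 2f(x₂) + ... + f(xₙ)]

x_0 = 0.2500, f(x_0) = 0.003906, coefficient = 1
x_1 = 0.5000, f(x_1) = 0.062500, coefficient = 2
x_2 = 0.7500, f(x_2) = 0.316406, coefficient = 2
x_3 = 1.0000, f(x_3) = 1.000000, coefficient = 2
x_4 = 1.2500, f(x_4) = 2.441406, coefficient = 1

I ≈ (0.250000/2) × 5.203125 = 0.650391
Exact value: 0.610156
Error: 0.040234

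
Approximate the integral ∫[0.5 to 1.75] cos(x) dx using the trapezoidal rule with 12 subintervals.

f(x) = cos(x)
a = 0.5, b = 1.75, n = 12
h = (b - a)/n = 0.104167

Trapezoidal rule: (h/2)[f(x₀) + 2f(x₁) + 2f(x₂) + ... + f(xₙ)]

x_0 = 0.5000, f(x_0) = 0.877583, coefficient = 1
x_1 = 0.6042, f(x_1) = 0.822976, coefficient = 2
x_2 = 0.7083, f(x_2) = 0.759447, coefficient = 2
x_3 = 0.8125, f(x_3) = 0.687686, coefficient = 2
x_4 = 0.9167, f(x_4) = 0.608469, coefficient = 2
x_5 = 1.0208, f(x_5) = 0.522656, coefficient = 2
x_6 = 1.1250, f(x_6) = 0.431177, coefficient = 2
x_7 = 1.2292, f(x_7) = 0.335023, coefficient = 2
x_8 = 1.3333, f(x_8) = 0.235238, coefficient = 2
x_9 = 1.4375, f(x_9) = 0.132902, coefficient = 2
x_10 = 1.5417, f(x_10) = 0.029126, coefficient = 2
x_11 = 1.6458, f(x_11) = -0.074967, coefficient = 2
x_12 = 1.7500, f(x_12) = -0.178246, coefficient = 1

I ≈ (0.104167/2) × 9.678799 = 0.504104
Exact value: 0.504560
Error: 0.000456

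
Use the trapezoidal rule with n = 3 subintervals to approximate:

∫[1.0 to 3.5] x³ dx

f(x) = x³
a = 1.0, b = 3.5, n = 3
h = (b - a)/n = 0.833333

Trapezoidal rule: (h/2)[f(x₀) + 2f(x₁) + 2f(x₂) + ... + f(xₙ)]

x_0 = 1.0000, f(x_0) = 1.000000, coefficient = 1
x_1 = 1.8333, f(x_1) = 6.162037, coefficient = 2
x_2 = 2.6667, f(x_2) = 18.962963, coefficient = 2
x_3 = 3.5000, f(x_3) = 42.875000, coefficient = 1

I ≈ (0.833333/2) × 94.125000 = 39.218750
Exact value: 37.265625
Error: 1.953125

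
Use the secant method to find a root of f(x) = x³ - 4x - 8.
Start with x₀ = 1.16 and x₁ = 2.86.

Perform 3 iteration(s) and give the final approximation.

f(x) = x³ - 4x - 8
x₀ = 1.16, x₁ = 2.86

Secant formula: x_{n+1} = x_n - f(x_n)(x_n - x_{n-1})/(f(x_n) - f(x_{n-1}))

Iteration 1:
  f(1.160000) = -11.079104
  f(2.860000) = 3.953656
  x_2 = 2.860000 - 3.953656×(2.860000 - 1.160000)/(3.953656 - (-11.079104))
       = 2.412895
Iteration 2:
  f(2.860000) = 3.953656
  f(2.412895) = -3.603549
  x_3 = 2.412895 - (-3.603549)×(2.412895 - 2.860000)/(-3.603549 - 3.953656)
       = 2.626091
Iteration 3:
  f(2.412895) = -3.603549
  f(2.626091) = -0.393909
  x_4 = 2.626091 - (-0.393909)×(2.626091 - 2.412895)/(-0.393909 - (-3.603549))
       = 2.652256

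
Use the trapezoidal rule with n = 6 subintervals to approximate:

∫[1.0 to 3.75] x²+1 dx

f(x) = x²+1
a = 1.0, b = 3.75, n = 6
h = (b - a)/n = 0.458333

Trapezoidal rule: (h/2)[f(x₀) + 2f(x₁) + 2f(x₂) + ... + f(xₙ)]

x_0 = 1.0000, f(x_0) = 2.000000, coefficient = 1
x_1 = 1.4583, f(x_1) = 3.126736, coefficient = 2
x_2 = 1.9167, f(x_2) = 4.673611, coefficient = 2
x_3 = 2.3750, f(x_3) = 6.640625, coefficient = 2
x_4 = 2.8333, f(x_4) = 9.027778, coefficient = 2
x_5 = 3.2917, f(x_5) = 11.835069, coefficient = 2
x_6 = 3.7500, f(x_6) = 15.062500, coefficient = 1

I ≈ (0.458333/2) × 87.670139 = 20.091073
Exact value: 19.994792
Error: 0.096282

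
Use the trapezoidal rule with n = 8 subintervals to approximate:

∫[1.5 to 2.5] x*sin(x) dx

f(x) = x*sin(x)
a = 1.5, b = 2.5, n = 8
h = (b - a)/n = 0.125000

Trapezoidal rule: (h/2)[f(x₀) + 2f(x₁) + 2f(x₂) + ... + f(xₙ)]

x_0 = 1.5000, f(x_0) = 1.496242, coefficient = 1
x_1 = 1.6250, f(x_1) = 1.622613, coefficient = 2
x_2 = 1.7500, f(x_2) = 1.721975, coefficient = 2
x_3 = 1.8750, f(x_3) = 1.788911, coefficient = 2
x_4 = 2.0000, f(x_4) = 1.818595, coefficient = 2
x_5 = 2.1250, f(x_5) = 1.806930, coefficient = 2
x_6 = 2.2500, f(x_6) = 1.750665, coefficient = 2
x_7 = 2.3750, f(x_7) = 1.647502, coefficient = 2
x_8 = 2.5000, f(x_8) = 1.496180, coefficient = 1

I ≈ (0.125000/2) × 27.306804 = 1.706675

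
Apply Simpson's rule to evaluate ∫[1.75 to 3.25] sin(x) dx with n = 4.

f(x) = sin(x)
a = 1.75, b = 3.25, n = 4
h = (b - a)/n = 0.375000

Simpson's rule: (h/3)[f(x₀) + 4f(x₁) + 2f(x₂) + ... + f(xₙ)]

x_0 = 1.7500, f(x_0) = 0.983986, coefficient = 1
x_1 = 2.1250, f(x_1) = 0.850320, coefficient = 4
x_2 = 2.5000, f(x_2) = 0.598472, coefficient = 2
x_3 = 2.8750, f(x_3) = 0.263446, coefficient = 4
x_4 = 3.2500, f(x_4) = -0.108195, coefficient = 1

I ≈ (0.375000/3) × 6.527798 = 0.815975
Exact value: 0.815884
Error: 0.000091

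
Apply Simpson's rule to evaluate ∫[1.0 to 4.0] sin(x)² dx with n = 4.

f(x) = sin(x)²
a = 1.0, b = 4.0, n = 4
h = (b - a)/n = 0.750000

Simpson's rule: (h/3)[f(x₀) + 4f(x₁) + 2f(x₂) + ... + f(xₙ)]

x_0 = 1.0000, f(x_0) = 0.708073, coefficient = 1
x_1 = 1.7500, f(x_1) = 0.968228, coefficient = 4
x_2 = 2.5000, f(x_2) = 0.358169, coefficient = 2
x_3 = 3.2500, f(x_3) = 0.011706, coefficient = 4
x_4 = 4.0000, f(x_4) = 0.572750, coefficient = 1

I ≈ (0.750000/3) × 5.916899 = 1.479225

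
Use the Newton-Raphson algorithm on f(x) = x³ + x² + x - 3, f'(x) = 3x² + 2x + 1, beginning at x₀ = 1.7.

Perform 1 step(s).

f(x) = x³ + x² + x - 3
f'(x) = 3x² + 2x + 1
x₀ = 1.7

Newton-Raphson formula: x_{n+1} = x_n - f(x_n)/f'(x_n)

Iteration 1:
  f(1.700000) = 6.503000
  f'(1.700000) = 13.070000
  x_1 = 1.700000 - 6.503000/13.070000 = 1.202448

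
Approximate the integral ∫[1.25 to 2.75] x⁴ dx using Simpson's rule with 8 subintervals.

f(x) = x⁴
a = 1.25, b = 2.75, n = 8
h = (b - a)/n = 0.187500

Simpson's rule: (h/3)[f(x₀) + 4f(x₁) + 2f(x₂) + ... + f(xₙ)]

x_0 = 1.2500, f(x_0) = 2.441406, coefficient = 1
x_1 = 1.4375, f(x_1) = 4.270035, coefficient = 4
x_2 = 1.6250, f(x_2) = 6.972900, coefficient = 2
x_3 = 1.8125, f(x_3) = 10.792252, coefficient = 4
x_4 = 2.0000, f(x_4) = 16.000000, coefficient = 2
x_5 = 2.1875, f(x_5) = 22.897720, coefficient = 4
x_6 = 2.3750, f(x_6) = 31.816650, coefficient = 2
x_7 = 2.5625, f(x_7) = 43.117691, coefficient = 4
x_8 = 2.7500, f(x_8) = 57.191406, coefficient = 1

I ≈ (0.187500/3) × 493.522705 = 30.845169
Exact value: 30.844922
Error: 0.000247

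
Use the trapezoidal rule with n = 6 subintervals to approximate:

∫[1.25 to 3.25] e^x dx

f(x) = e^x
a = 1.25, b = 3.25, n = 6
h = (b - a)/n = 0.333333

Trapezoidal rule: (h/2)[f(x₀) + 2f(x₁) + 2f(x₂) + ... + f(xₙ)]

x_0 = 1.2500, f(x_0) = 3.490343, coefficient = 1
x_1 = 1.5833, f(x_1) = 4.871166, coefficient = 2
x_2 = 1.9167, f(x_2) = 6.798260, coefficient = 2
x_3 = 2.2500, f(x_3) = 9.487736, coefficient = 2
x_4 = 2.5833, f(x_4) = 13.241202, coefficient = 2
x_5 = 2.9167, f(x_5) = 18.479586, coefficient = 2
x_6 = 3.2500, f(x_6) = 25.790340, coefficient = 1

I ≈ (0.333333/2) × 135.036582 = 22.506097
Exact value: 22.299997
Error: 0.206100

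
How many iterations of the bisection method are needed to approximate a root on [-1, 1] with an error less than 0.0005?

We need (b-a)/2^n ≤ 0.0005
(1 - (-1))/2^n ≤ 0.0005
2/2^n ≤ 0.0005
2^n ≥ 4000
n ≥ log₂(4000) = 11.97
n ≥ 12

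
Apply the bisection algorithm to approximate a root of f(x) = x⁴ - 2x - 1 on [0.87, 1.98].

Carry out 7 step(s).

f(x) = x⁴ - 2x - 1
Initial interval: [0.87, 1.98]

Iteration 1:
  c_1 = (0.870000 + 1.980000)/2 = 1.425000
  f(c_1) = f(1.425000) = 0.273438
  f(a) × f(c) < 0, new interval: [0.870000, 1.425000]
Iteration 2:
  c_2 = (0.870000 + 1.425000)/2 = 1.147500
  f(c_2) = f(1.147500) = -1.561153
  f(a) × f(c) ≥ 0, new interval: [1.147500, 1.425000]
Iteration 3:
  c_3 = (1.147500 + 1.425000)/2 = 1.286250
  f(c_3) = f(1.286250) = -0.835331
  f(a) × f(c) ≥ 0, new interval: [1.286250, 1.425000]
Iteration 4:
  c_4 = (1.286250 + 1.425000)/2 = 1.355625
  f(c_4) = f(1.355625) = -0.334038
  f(a) × f(c) ≥ 0, new interval: [1.355625, 1.425000]
Iteration 5:
  c_5 = (1.355625 + 1.425000)/2 = 1.390312
  f(c_5) = f(1.390312) = -0.044256
  f(a) × f(c) ≥ 0, new interval: [1.390312, 1.425000]
Iteration 6:
  c_6 = (1.390312 + 1.425000)/2 = 1.407656
  f(c_6) = f(1.407656) = 0.111014
  f(a) × f(c) < 0, new interval: [1.390312, 1.407656]
Iteration 7:
  c_7 = (1.390312 + 1.407656)/2 = 1.398984
  f(c_7) = f(1.398984) = 0.032496
  f(a) × f(c) < 0, new interval: [1.390312, 1.398984]

After 7 iteration(s), the approximation is c_7 = 1.398984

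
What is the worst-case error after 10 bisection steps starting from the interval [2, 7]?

Bisection error bound: |error| ≤ (b-a)/2^n
|error| ≤ (7 - 2)/2^10 = 5/2^10
|error| ≤ 0.0048828125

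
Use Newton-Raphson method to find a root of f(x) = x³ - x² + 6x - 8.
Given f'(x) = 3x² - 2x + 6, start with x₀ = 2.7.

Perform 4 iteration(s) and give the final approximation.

f(x) = x³ - x² + 6x - 8
f'(x) = 3x² - 2x + 6
x₀ = 2.7

Newton-Raphson formula: x_{n+1} = x_n - f(x_n)/f'(x_n)

Iteration 1:
  f(2.700000) = 20.593000
  f'(2.700000) = 22.470000
  x_1 = 2.700000 - 20.593000/22.470000 = 1.783534
Iteration 2:
  f(1.783534) = 5.193616
  f'(1.783534) = 11.975909
  x_2 = 1.783534 - 5.193616/11.975909 = 1.349862
Iteration 3:
  f(1.349862) = 0.736662
  f'(1.349862) = 8.766656
  x_3 = 1.349862 - 0.736662/8.766656 = 1.265832
Iteration 4:
  f(1.265832) = 0.020940
  f'(1.265832) = 8.275326
  x_4 = 1.265832 - 0.020940/8.275326 = 1.263301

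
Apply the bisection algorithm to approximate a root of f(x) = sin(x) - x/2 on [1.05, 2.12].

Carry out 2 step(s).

f(x) = sin(x) - x/2
Initial interval: [1.05, 2.12]

Iteration 1:
  c_1 = (1.050000 + 2.120000)/2 = 1.585000
  f(c_1) = f(1.585000) = 0.207399
  f(a) × f(c) ≥ 0, new interval: [1.585000, 2.120000]
Iteration 2:
  c_2 = (1.585000 + 2.120000)/2 = 1.852500
  f(c_2) = f(1.852500) = 0.034333
  f(a) × f(c) ≥ 0, new interval: [1.852500, 2.120000]

After 2 iteration(s), the approximation is c_2 = 1.852500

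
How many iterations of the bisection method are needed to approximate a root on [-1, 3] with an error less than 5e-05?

We need (b-a)/2^n ≤ 5e-05
(3 - (-1))/2^n ≤ 5e-05
4/2^n ≤ 5e-05
2^n ≥ 80000
n ≥ log₂(80000) = 16.29
n ≥ 17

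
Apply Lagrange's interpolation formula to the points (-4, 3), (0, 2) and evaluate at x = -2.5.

Lagrange interpolation formula:
P(x) = Σ yᵢ × Lᵢ(x)
where Lᵢ(x) = Π_{j≠i} (x - xⱼ)/(xᵢ - xⱼ)

L_0(-2.5) = (-2.5 - 0)/(-4 - 0) = 0.625000
L_1(-2.5) = (-2.5 - (-4))/(0 - (-4)) = 0.375000

P(-2.5) = 3×L_0(-2.5) + 2×L_1(-2.5)
P(-2.5) = 2.625000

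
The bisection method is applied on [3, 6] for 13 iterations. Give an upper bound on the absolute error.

Bisection error bound: |error| ≤ (b-a)/2^n
|error| ≤ (6 - 3)/2^13 = 3/2^13
|error| ≤ 0.0003662109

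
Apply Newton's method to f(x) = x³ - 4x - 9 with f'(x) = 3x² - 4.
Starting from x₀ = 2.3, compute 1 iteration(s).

f(x) = x³ - 4x - 9
f'(x) = 3x² - 4
x₀ = 2.3

Newton-Raphson formula: x_{n+1} = x_n - f(x_n)/f'(x_n)

Iteration 1:
  f(2.300000) = -6.033000
  f'(2.300000) = 11.870000
  x_1 = 2.300000 - (-6.033000)/11.870000 = 2.808256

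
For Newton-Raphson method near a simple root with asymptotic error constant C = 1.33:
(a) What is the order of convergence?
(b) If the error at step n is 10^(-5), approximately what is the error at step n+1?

(a) Newton-Raphson has quadratic (order 2) convergence near simple roots.
    This means |e_{n+1}| ≈ C|e_n|².

(b) With |e_n| = 10^(-5) and C = 1.33:
    |e_{n+1}| ≈ 1.33 × (10^(-5))² = 1.33 × 10^(-10)

(a) 2 (quadratic); (b) |e_{n+1}| ≈ 1.330e-10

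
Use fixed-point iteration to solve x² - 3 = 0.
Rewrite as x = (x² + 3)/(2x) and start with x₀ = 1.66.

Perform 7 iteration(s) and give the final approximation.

Equation: x² - 3 = 0
Fixed-point form: x = (x² + 3)/(2x)
x₀ = 1.66

x_1 = g(1.660000) = 1.733614
x_2 = g(1.733614) = 1.732052
x_3 = g(1.732052) = 1.732051
x_4 = g(1.732051) = 1.732051
x_5 = g(1.732051) = 1.732051
x_6 = g(1.732051) = 1.732051
x_7 = g(1.732051) = 1.732051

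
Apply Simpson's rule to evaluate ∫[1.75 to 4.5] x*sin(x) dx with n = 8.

f(x) = x*sin(x)
a = 1.75, b = 4.5, n = 8
h = (b - a)/n = 0.343750

Simpson's rule: (h/3)[f(x₀) + 4f(x₁) + 2f(x₂) + ... + f(xₙ)]

x_0 = 1.7500, f(x_0) = 1.721975, coefficient = 1
x_1 = 2.0938, f(x_1) = 1.813916, coefficient = 4
x_2 = 2.4375, f(x_2) = 1.577897, coefficient = 2
x_3 = 2.7812, f(x_3) = 0.980655, coefficient = 4
x_4 = 3.1250, f(x_4) = 0.051850, coefficient = 2
x_5 = 3.4688, f(x_5) = -1.114691, coefficient = 4
x_6 = 3.8125, f(x_6) = -2.370220, coefficient = 2
x_7 = 4.1562, f(x_7) = -3.529902, coefficient = 4
x_8 = 4.5000, f(x_8) = -4.398886, coefficient = 1

I ≈ (0.343750/3) × -11.557947 = -1.324348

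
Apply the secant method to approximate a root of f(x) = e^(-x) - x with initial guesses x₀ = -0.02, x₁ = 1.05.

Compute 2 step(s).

f(x) = e^(-x) - x
x₀ = -0.02, x₁ = 1.05

Secant formula: x_{n+1} = x_n - f(x_n)(x_n - x_{n-1})/(f(x_n) - f(x_{n-1}))

Iteration 1:
  f(-0.020000) = 1.040201
  f(1.050000) = -0.700062
  x_2 = 1.050000 - (-0.700062)×(1.050000 - (-0.020000))/(-0.700062 - 1.040201)
       = 0.619567
Iteration 2:
  f(1.050000) = -0.700062
  f(0.619567) = -0.081390
  x_3 = 0.619567 - (-0.081390)×(0.619567 - 1.050000)/(-0.081390 - (-0.700062))
       = 0.562941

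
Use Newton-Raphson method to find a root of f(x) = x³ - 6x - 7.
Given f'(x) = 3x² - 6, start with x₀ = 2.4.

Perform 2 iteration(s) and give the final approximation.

f(x) = x³ - 6x - 7
f'(x) = 3x² - 6
x₀ = 2.4

Newton-Raphson formula: x_{n+1} = x_n - f(x_n)/f'(x_n)

Iteration 1:
  f(2.400000) = -7.576000
  f'(2.400000) = 11.280000
  x_1 = 2.400000 - (-7.576000)/11.280000 = 3.071631
Iteration 2:
  f(3.071631) = 3.550802
  f'(3.071631) = 22.304755
  x_2 = 3.071631 - 3.550802/22.304755 = 2.912436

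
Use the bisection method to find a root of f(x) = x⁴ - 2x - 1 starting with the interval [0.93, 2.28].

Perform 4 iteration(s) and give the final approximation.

f(x) = x⁴ - 2x - 1
Initial interval: [0.93, 2.28]

Iteration 1:
  c_1 = (0.930000 + 2.280000)/2 = 1.605000
  f(c_1) = f(1.605000) = 2.425905
  f(a) × f(c) < 0, new interval: [0.930000, 1.605000]
Iteration 2:
  c_2 = (0.930000 + 1.605000)/2 = 1.267500
  f(c_2) = f(1.267500) = -0.953977
  f(a) × f(c) ≥ 0, new interval: [1.267500, 1.605000]
Iteration 3:
  c_3 = (1.267500 + 1.605000)/2 = 1.436250
  f(c_3) = f(1.436250) = 0.382702
  f(a) × f(c) < 0, new interval: [1.267500, 1.436250]
Iteration 4:
  c_4 = (1.267500 + 1.436250)/2 = 1.351875
  f(c_4) = f(1.351875) = -0.363752
  f(a) × f(c) ≥ 0, new interval: [1.351875, 1.436250]

After 4 iteration(s), the approximation is c_4 = 1.351875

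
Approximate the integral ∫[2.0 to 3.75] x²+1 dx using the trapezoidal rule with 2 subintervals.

f(x) = x²+1
a = 2.0, b = 3.75, n = 2
h = (b - a)/n = 0.875000

Trapezoidal rule: (h/2)[f(x₀) + 2f(x₁) + 2f(x₂) + ... + f(xₙ)]

x_0 = 2.0000, f(x_0) = 5.000000, coefficient = 1
x_1 = 2.8750, f(x_1) = 9.265625, coefficient = 2
x_2 = 3.7500, f(x_2) = 15.062500, coefficient = 1

I ≈ (0.875000/2) × 38.593750 = 16.884766
Exact value: 16.661458
Error: 0.223307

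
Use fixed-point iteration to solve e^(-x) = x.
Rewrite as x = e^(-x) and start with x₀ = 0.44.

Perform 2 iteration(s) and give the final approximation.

Equation: e^(-x) = x
Fixed-point form: x = e^(-x)
x₀ = 0.44

x_1 = g(0.440000) = 0.644036
x_2 = g(0.644036) = 0.525168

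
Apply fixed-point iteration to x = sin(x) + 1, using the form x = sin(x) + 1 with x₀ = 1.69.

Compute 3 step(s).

Equation: x = sin(x) + 1
Fixed-point form: x = sin(x) + 1
x₀ = 1.69

x_1 = g(1.690000) = 1.992904
x_2 = g(1.992904) = 1.912228
x_3 = g(1.912228) = 1.942276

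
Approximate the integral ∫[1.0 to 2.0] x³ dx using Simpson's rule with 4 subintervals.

f(x) = x³
a = 1.0, b = 2.0, n = 4
h = (b - a)/n = 0.250000

Simpson's rule: (h/3)[f(x₀) + 4f(x₁) + 2f(x₂) + ... + f(xₙ)]

x_0 = 1.0000, f(x_0) = 1.000000, coefficient = 1
x_1 = 1.2500, f(x_1) = 1.953125, coefficient = 4
x_2 = 1.5000, f(x_2) = 3.375000, coefficient = 2
x_3 = 1.7500, f(x_3) = 5.359375, coefficient = 4
x_4 = 2.0000, f(x_4) = 8.000000, coefficient = 1

I ≈ (0.250000/3) × 45.000000 = 3.750000
Exact value: 3.750000
Error: 0.000000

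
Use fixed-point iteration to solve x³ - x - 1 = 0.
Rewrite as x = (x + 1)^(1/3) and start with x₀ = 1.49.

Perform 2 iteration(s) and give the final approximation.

Equation: x³ - x - 1 = 0
Fixed-point form: x = (x + 1)^(1/3)
x₀ = 1.49

x_1 = g(1.490000) = 1.355397
x_2 = g(1.355397) = 1.330520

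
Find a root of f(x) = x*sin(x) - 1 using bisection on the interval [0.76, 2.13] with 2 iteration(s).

f(x) = x*sin(x) - 1
Initial interval: [0.76, 2.13]

Iteration 1:
  c_1 = (0.760000 + 2.130000)/2 = 1.445000
  f(c_1) = f(1.445000) = 0.433582
  f(a) × f(c) < 0, new interval: [0.760000, 1.445000]
Iteration 2:
  c_2 = (0.760000 + 1.445000)/2 = 1.102500
  f(c_2) = f(1.102500) = -0.016197
  f(a) × f(c) ≥ 0, new interval: [1.102500, 1.445000]

After 2 iteration(s), the approximation is c_2 = 1.102500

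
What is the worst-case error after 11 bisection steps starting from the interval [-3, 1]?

Bisection error bound: |error| ≤ (b-a)/2^n
|error| ≤ (1 - (-3))/2^11 = 4/2^11
|error| ≤ 0.0019531250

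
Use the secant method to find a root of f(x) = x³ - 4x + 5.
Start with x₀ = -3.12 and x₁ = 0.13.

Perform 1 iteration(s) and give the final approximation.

f(x) = x³ - 4x + 5
x₀ = -3.12, x₁ = 0.13

Secant formula: x_{n+1} = x_n - f(x_n)(x_n - x_{n-1})/(f(x_n) - f(x_{n-1}))

Iteration 1:
  f(-3.120000) = -12.891328
  f(0.130000) = 4.482197
  x_2 = 0.130000 - 4.482197×(0.130000 - (-3.120000))/(4.482197 - (-12.891328))
       = -0.708468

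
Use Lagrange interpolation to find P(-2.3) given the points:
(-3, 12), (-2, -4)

Lagrange interpolation formula:
P(x) = Σ yᵢ × Lᵢ(x)
where Lᵢ(x) = Π_{j≠i} (x - xⱼ)/(xᵢ - xⱼ)

L_0(-2.3) = (-2.3 - (-2))/(-3 - (-2)) = 0.300000
L_1(-2.3) = (-2.3 - (-3))/(-2 - (-3)) = 0.700000

P(-2.3) = 12×L_0(-2.3) + (-4)×L_1(-2.3)
P(-2.3) = 0.800000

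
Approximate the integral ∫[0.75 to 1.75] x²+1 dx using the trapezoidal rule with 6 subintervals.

f(x) = x²+1
a = 0.75, b = 1.75, n = 6
h = (b - a)/n = 0.166667

Trapezoidal rule: (h/2)[f(x₀) + 2f(x₁) + 2f(x₂) + ... + f(xₙ)]

x_0 = 0.7500, f(x_0) = 1.562500, coefficient = 1
x_1 = 0.9167, f(x_1) = 1.840278, coefficient = 2
x_2 = 1.0833, f(x_2) = 2.173611, coefficient = 2
x_3 = 1.2500, f(x_3) = 2.562500, coefficient = 2
x_4 = 1.4167, f(x_4) = 3.006944, coefficient = 2
x_5 = 1.5833, f(x_5) = 3.506944, coefficient = 2
x_6 = 1.7500, f(x_6) = 4.062500, coefficient = 1

I ≈ (0.166667/2) × 31.805556 = 2.650463
Exact value: 2.645833
Error: 0.004630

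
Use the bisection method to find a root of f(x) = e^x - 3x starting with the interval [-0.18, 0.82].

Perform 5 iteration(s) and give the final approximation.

f(x) = e^x - 3x
Initial interval: [-0.18, 0.82]

Iteration 1:
  c_1 = (-0.180000 + 0.820000)/2 = 0.320000
  f(c_1) = f(0.320000) = 0.417128
  f(a) × f(c) ≥ 0, new interval: [0.320000, 0.820000]
Iteration 2:
  c_2 = (0.320000 + 0.820000)/2 = 0.570000
  f(c_2) = f(0.570000) = 0.058267
  f(a) × f(c) ≥ 0, new interval: [0.570000, 0.820000]
Iteration 3:
  c_3 = (0.570000 + 0.820000)/2 = 0.695000
  f(c_3) = f(0.695000) = -0.081291
  f(a) × f(c) < 0, new interval: [0.570000, 0.695000]
Iteration 4:
  c_4 = (0.570000 + 0.695000)/2 = 0.632500
  f(c_4) = f(0.632500) = -0.015190
  f(a) × f(c) < 0, new interval: [0.570000, 0.632500]
Iteration 5:
  c_5 = (0.570000 + 0.632500)/2 = 0.601250
  f(c_5) = f(0.601250) = 0.020648
  f(a) × f(c) ≥ 0, new interval: [0.601250, 0.632500]

After 5 iteration(s), the approximation is c_5 = 0.601250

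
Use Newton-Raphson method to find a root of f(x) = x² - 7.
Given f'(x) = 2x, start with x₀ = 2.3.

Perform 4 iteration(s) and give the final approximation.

f(x) = x² - 7
f'(x) = 2x
x₀ = 2.3

Newton-Raphson formula: x_{n+1} = x_n - f(x_n)/f'(x_n)

Iteration 1:
  f(2.300000) = -1.710000
  f'(2.300000) = 4.600000
  x_1 = 2.300000 - (-1.710000)/4.600000 = 2.671739
Iteration 2:
  f(2.671739) = 0.138190
  f'(2.671739) = 5.343478
  x_2 = 2.671739 - 0.138190/5.343478 = 2.645878
Iteration 3:
  f(2.645878) = 0.000669
  f'(2.645878) = 5.291755
  x_3 = 2.645878 - 0.000669/5.291755 = 2.645751
Iteration 4:
  f(2.645751) = 0.000000
  f'(2.645751) = 5.291503
  x_4 = 2.645751 - 0.000000/5.291503 = 2.645751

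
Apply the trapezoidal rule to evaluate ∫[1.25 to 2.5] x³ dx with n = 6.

f(x) = x³
a = 1.25, b = 2.5, n = 6
h = (b - a)/n = 0.208333

Trapezoidal rule: (h/2)[f(x₀) + 2f(x₁) + 2f(x₂) + ... + f(xₙ)]

x_0 = 1.2500, f(x_0) = 1.953125, coefficient = 1
x_1 = 1.4583, f(x_1) = 3.101490, coefficient = 2
x_2 = 1.6667, f(x_2) = 4.629630, coefficient = 2
x_3 = 1.8750, f(x_3) = 6.591797, coefficient = 2
x_4 = 2.0833, f(x_4) = 9.042245, coefficient = 2
x_5 = 2.2917, f(x_5) = 12.035229, coefficient = 2
x_6 = 2.5000, f(x_6) = 15.625000, coefficient = 1

I ≈ (0.208333/2) × 88.378906 = 9.206136
Exact value: 9.155273
Error: 0.050863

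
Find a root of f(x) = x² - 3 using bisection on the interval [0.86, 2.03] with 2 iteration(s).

f(x) = x² - 3
Initial interval: [0.86, 2.03]

Iteration 1:
  c_1 = (0.860000 + 2.030000)/2 = 1.445000
  f(c_1) = f(1.445000) = -0.911975
  f(a) × f(c) ≥ 0, new interval: [1.445000, 2.030000]
Iteration 2:
  c_2 = (1.445000 + 2.030000)/2 = 1.737500
  f(c_2) = f(1.737500) = 0.018906
  f(a) × f(c) < 0, new interval: [1.445000, 1.737500]

After 2 iteration(s), the approximation is c_2 = 1.737500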